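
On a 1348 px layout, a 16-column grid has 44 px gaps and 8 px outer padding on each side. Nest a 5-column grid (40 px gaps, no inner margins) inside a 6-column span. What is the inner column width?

Outer content = 1348 − 2·8 = 1332 px.
Subtracting 15 gaps of 44 leaves 672 for 16 columns, so c = 42 px.
6 columns plus 5 gaps: 252 + 220 = 472 px.
Subtracting 4 gaps of 40 leaves 312 for 5 columns, so d = 62.4 px.

62.4 px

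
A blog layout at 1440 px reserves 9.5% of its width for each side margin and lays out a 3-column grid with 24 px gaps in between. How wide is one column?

Margins: 9.5% × 1440 = 136.8 px each, so content = 1440 − 273.6 = 1166.4 px.
3c + 2·24 = 1166.4 → 3c = 1118.4 → c = 372.8 px.

372.8 px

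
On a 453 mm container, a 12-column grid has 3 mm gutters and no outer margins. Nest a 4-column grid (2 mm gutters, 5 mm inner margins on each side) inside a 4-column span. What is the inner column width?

Subtracting 11 gutters of 3 leaves 420 for 12 columns, so c = 35 mm.
4-column span = 4·35 + 3·3 = 149 mm.
Inner content = 149 − 2·5 = 139 mm.
4 columns + 3 gutters: 4d + 3·2 = 139.
4d = 139 − 6 = 133, so d = 33.25 mm.

33.25 mm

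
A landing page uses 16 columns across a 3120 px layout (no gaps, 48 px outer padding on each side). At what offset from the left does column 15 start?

2694 px

Content = 3120 − 2·48 = 3024 px.
16c = 3024 → c = 189 px.
Before column 15: the margin + 14 columns + 14 gaps.
Offset = 48 + 14·(189 + 0) = 48 + 2646 = 2694 px.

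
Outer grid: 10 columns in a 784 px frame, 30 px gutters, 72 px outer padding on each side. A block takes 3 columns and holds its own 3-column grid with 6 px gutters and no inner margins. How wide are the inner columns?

53 px

Subtract both margins: 784 − 2·72 = 640 px.
10c + 9·30 = 640 → 10c = 370 → c = 37 px.
3-column span = 3·37 + 2·30 = 171 px.
171 − 2·6 = 159; ÷3 gives d = 53 px.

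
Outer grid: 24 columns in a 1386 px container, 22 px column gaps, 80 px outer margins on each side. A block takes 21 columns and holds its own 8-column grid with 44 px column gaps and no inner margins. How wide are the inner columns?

Take off 160 px of margins, leaving 1226 px.
1226 − 23·22 = 720; ÷24 gives c = 30 px.
21 columns plus 20 column gaps: 630 + 440 = 1070 px.
Subtracting 7 column gaps of 44 leaves 762 for 8 columns, so d = 95.25 px.

95.25 px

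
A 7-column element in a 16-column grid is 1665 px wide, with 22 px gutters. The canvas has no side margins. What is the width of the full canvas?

1665 − 6·22 = 1533; ÷7 gives c = 219 px.
Summing: 3504 + 330 = 3834 px.

3834 px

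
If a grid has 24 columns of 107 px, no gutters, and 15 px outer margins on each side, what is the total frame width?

2598 px

Total width: 2·15 + 24·107 = 2598 px.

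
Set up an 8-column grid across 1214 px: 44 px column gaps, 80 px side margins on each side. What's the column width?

93.25 px

Content width = 1214 − 2·80 = 1054 px.
1054 − 7·44 = 746; ÷8 gives c = 93.25 px.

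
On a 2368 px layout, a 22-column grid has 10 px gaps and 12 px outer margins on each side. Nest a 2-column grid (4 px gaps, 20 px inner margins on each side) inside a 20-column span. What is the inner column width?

1043 px

Outer content = 2368 − 2·12 = 2344 px.
Subtracting 21 gaps of 10 leaves 2134 for 22 columns, so c = 97 px.
Span of 20: 20·97 + 19·10 = 1940 + 190 = 2130 px.
Inner content = 2130 − 2·20 = 2090 px.
Subtracting 1 gap of 4 leaves 2086 for 2 columns, so d = 1043 px.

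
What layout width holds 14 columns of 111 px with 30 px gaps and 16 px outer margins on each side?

Adding margins, columns and gutters: 32 + 1554 + 390 = 1976 px.

1976 px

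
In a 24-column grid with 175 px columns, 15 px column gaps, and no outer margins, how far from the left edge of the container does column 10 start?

Before column 10: 9 columns + 9 column gaps.
Offset = 9·(175 + 15) = 9·190 = 1710 px.

1710 px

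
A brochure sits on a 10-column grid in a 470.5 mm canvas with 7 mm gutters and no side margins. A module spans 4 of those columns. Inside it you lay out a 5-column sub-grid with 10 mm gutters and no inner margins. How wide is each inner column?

Subtracting 9 gutters of 7 leaves 407.5 for 10 columns, so c = 40.75 mm.
4-column span = 4·40.75 + 3·7 = 184 mm.
5d + 4·10 = 184 → 5d = 144 → d = 28.8 mm.

28.8 mm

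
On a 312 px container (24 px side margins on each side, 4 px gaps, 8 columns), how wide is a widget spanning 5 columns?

163.5 px

Inside the margins: 312 − 48 = 264 px.
8 columns + 7 gaps: 8c + 7·4 = 264.
8c = 264 − 28 = 236, so c = 29.5 px.
5 columns plus 4 gaps: 147.5 + 16 = 163.5 px.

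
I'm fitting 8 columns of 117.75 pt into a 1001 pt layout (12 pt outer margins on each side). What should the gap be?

Inside the margins: 1001 − 24 = 977 pt.
8 columns take 8·117.75 = 942 pt; remaining 35 splits into 7 gaps.
g = 35 / 7 = 5 pt.

5 pt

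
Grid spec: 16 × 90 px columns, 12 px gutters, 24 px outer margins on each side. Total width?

Total width: 2·24 + 16·90 + 15·12 = 1668 px.

1668 px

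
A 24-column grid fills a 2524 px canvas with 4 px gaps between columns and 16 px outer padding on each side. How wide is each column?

Inside the margins: 2524 − 32 = 2492 px.
Subtracting 23 gaps of 4 leaves 2400 for 24 columns, so c = 100 px.

100 px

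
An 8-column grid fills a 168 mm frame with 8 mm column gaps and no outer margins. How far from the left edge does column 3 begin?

44 mm

8 columns + 7 column gaps: 8c + 7·8 = 168.
8c = 168 − 56 = 112, so c = 14 mm.
Each column+gutter stride is 22 mm; with no margin, 2 of them is 44 mm.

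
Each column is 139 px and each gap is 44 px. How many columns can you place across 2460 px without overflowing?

Each extra column adds 139 + 44 = 183 px.
(2460 + 44) / 183 = 13.68, so 13 columns fit.

13 columns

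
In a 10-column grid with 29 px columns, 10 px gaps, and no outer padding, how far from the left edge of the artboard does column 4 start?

117 px

No margin, so column 4 starts at 3·(column + gutter) = 3·39 = 117 px.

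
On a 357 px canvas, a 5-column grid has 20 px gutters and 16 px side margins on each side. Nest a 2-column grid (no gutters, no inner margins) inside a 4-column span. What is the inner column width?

128 px

Subtract both margins: 357 − 2·16 = 325 px.
Subtracting 4 gutters of 20 leaves 245 for 5 columns, so c = 49 px.
Span of 4: 4·49 + 3·20 = 196 + 60 = 256 px.
With no gutters, each column is 256/2 = 128 px.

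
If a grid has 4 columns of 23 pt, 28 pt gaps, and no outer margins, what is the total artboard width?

176 pt

Artboard = 4·23 + 3·28 = 92 + 84 = 176 pt.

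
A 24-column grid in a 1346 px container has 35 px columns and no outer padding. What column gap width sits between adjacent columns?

24 columns take 24·35 = 840 px; remaining 506 splits into 23 column gaps.
g = 506 / 23 = 22 px.

22 px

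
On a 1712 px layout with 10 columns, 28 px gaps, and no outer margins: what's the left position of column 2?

174 px

10c + 9·28 = 1712 → 10c = 1460 → c = 146 px.
Before column 2: 1 column + 1 gap.
Offset = 1·(146 + 28) = 1·174 = 174 px.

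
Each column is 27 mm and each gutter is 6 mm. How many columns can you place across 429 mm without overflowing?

Each extra column adds 27 + 6 = 33 mm.
(429 + 6) / 33 = 13.18, so 13 columns fit.

13 columns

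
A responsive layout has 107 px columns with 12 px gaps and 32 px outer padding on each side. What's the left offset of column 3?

Column 3 starts at margin + 2·(column + gutter) = 32 + 2·119 = 270 px.

270 px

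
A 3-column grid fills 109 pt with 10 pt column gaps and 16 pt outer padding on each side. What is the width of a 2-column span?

Subtract both margins: 109 − 2·16 = 77 pt.
Subtracting 2 column gaps of 10 leaves 57 for 3 columns, so c = 19 pt.
Span of 2: 2·19 + 1·10 = 38 + 10 = 48 pt.

48 pt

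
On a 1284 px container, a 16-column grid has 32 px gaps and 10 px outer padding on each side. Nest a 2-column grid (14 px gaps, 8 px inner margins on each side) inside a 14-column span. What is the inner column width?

Subtract both margins: 1284 − 2·10 = 1264 px.
16 columns + 15 gaps: 16c + 15·32 = 1264.
16c = 1264 − 480 = 784, so c = 49 px.
14-column span = 14·49 + 13·32 = 1102 px.
Inner content = 1102 − 2·8 = 1086 px.
1086 − 1·14 = 1072; ÷2 gives d = 536 px.

536 px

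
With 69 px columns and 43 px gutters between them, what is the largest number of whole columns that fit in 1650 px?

15 columns

15 columns: 15·69 + 14·43 = 1637 px ≤ 1650.
16 columns: 1749 px > 1650. So 15.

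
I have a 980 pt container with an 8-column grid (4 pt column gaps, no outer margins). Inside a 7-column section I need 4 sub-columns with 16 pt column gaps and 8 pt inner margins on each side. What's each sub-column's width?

8 columns + 7 column gaps: 8c + 7·4 = 980.
8c = 980 − 28 = 952, so c = 119 pt.
7-column span = 7·119 + 6·4 = 857 pt.
Inner content = 857 − 2·8 = 841 pt.
Subtracting 3 column gaps of 16 leaves 793 for 4 columns, so d = 198.25 pt.

198.25 pt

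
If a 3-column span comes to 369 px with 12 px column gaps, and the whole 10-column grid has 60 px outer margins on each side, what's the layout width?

369 − 2·12 = 345; ÷3 gives c = 115 px.
Layout = 2·60 + 10·115 + 9·12 = 120 + 1150 + 108 = 1378 px.

1378 px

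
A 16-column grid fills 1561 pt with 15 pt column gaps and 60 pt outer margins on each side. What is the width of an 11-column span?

Take off 120 pt of margins, leaving 1441 pt.
1441 − 15·15 = 1216; ÷16 gives c = 76 pt.
11 columns plus 10 column gaps: 836 + 150 = 986 pt.

986 pt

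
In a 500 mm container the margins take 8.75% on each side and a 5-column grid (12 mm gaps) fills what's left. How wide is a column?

72.9 mm

Margins: 8.75% × 500 = 43.75 mm each, so content = 500 − 87.5 = 412.5 mm.
Subtracting 4 gaps of 12 leaves 364.5 for 5 columns, so c = 72.9 mm.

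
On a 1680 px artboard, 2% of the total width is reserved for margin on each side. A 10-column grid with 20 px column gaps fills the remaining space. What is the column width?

Margins: 2% × 1680 = 33.6 px each, so content = 1680 − 67.2 = 1612.8 px.
Subtracting 9 column gaps of 20 leaves 1432.8 for 10 columns, so c = 143.28 px.

143.28 px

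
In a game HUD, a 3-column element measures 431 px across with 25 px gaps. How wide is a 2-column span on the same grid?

279 px

3c + 2·25 = 431 → 3c = 381 → c = 127 px.
2 columns plus 1 gap: 254 + 25 = 279 px.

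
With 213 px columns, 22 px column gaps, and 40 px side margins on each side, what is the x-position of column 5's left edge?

980 px

Each column+gutter stride is 235 px; 4 of them past the 40 px margin is 40 + 940 = 980 px.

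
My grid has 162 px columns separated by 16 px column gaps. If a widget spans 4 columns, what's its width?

4 columns plus 3 column gaps: 648 + 48 = 696 px.

696 px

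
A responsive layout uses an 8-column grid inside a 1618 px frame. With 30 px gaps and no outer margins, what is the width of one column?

176 px

8 columns + 7 gaps: 8c + 7·30 = 1618.
8c = 1618 − 210 = 1408, so c = 176 px.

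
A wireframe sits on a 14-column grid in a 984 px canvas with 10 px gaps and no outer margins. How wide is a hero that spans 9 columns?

629 px

14 columns + 13 gaps: 14c + 13·10 = 984.
14c = 984 − 130 = 854, so c = 61 px.
9 columns plus 8 gaps: 549 + 80 = 629 px.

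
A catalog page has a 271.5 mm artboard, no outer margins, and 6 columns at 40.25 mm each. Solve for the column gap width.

6 mm

Columns use 241.5 mm, leaving 30 mm across 5 column gaps = 6 mm each.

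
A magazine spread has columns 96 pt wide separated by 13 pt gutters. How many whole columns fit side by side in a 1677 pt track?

15 columns

15 columns: 15·96 + 14·13 = 1622 pt ≤ 1677.
16 columns: 1731 pt > 1677. So 15.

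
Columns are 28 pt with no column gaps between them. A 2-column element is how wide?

56 pt

With no column gaps, 2 columns span 2·28 = 56 pt.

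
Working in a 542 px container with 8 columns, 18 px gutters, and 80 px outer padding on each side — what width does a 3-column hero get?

Content width = 542 − 2·80 = 382 px.
Subtracting 7 gutters of 18 leaves 256 for 8 columns, so c = 32 px.
3 columns plus 2 gutters: 96 + 36 = 132 px.

132 px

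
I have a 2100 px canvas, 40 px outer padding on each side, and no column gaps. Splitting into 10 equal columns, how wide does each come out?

202 px

Take off 80 px of margins, leaving 2020 px.
With no column gaps, each column is 2020/10 = 202 px.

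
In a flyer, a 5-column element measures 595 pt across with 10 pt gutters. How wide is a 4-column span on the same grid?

5 columns + 4 gutters: 5c + 4·10 = 595.
5c = 595 − 40 = 555, so c = 111 pt.
Span of 4: 4·111 + 3·10 = 444 + 30 = 474 pt.

474 pt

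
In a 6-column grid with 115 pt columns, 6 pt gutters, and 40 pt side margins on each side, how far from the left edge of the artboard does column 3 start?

Before column 3: the margin + 2 columns + 2 gutters.
Offset = 40 + 2·(115 + 6) = 40 + 242 = 282 pt.

282 pt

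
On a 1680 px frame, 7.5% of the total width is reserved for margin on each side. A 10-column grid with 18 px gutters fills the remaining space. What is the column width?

126.6 px

1680 × (1 − 2·7.5%) = 1680 × 85% = 1428 px for the columns.
10c + 9·18 = 1428 → 10c = 1266 → c = 126.6 px.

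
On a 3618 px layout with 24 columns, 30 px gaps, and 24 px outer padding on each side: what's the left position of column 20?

2874 px

Take off 48 px of margins, leaving 3570 px.
Subtracting 23 gaps of 30 leaves 2880 for 24 columns, so c = 120 px.
Before column 20: the margin + 19 columns + 19 gaps.
Offset = 24 + 19·(120 + 30) = 24 + 2850 = 2874 px.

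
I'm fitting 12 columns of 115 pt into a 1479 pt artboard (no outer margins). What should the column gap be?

9 pt

12·115 + 11g = 1479 → 11g = 99 → g = 9 pt.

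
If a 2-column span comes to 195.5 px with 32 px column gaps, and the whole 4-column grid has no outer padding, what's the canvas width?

423 px

2 columns + 1 column gap: 2c + 1·32 = 195.5.
2c = 195.5 − 32 = 163.5, so c = 81.75 px.
Total width: 4·81.75 + 3·32 = 423 px.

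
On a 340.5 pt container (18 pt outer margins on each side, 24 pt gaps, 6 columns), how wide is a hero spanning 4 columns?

195 pt

Take off 36 pt of margins, leaving 304.5 pt.
Subtracting 5 gaps of 24 leaves 184.5 for 6 columns, so c = 30.75 pt.
Span of 4: 4·30.75 + 3·24 = 123 + 72 = 195 pt.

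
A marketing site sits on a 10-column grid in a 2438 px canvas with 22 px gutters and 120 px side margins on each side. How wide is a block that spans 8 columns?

1754 px

Inside the margins: 2438 − 240 = 2198 px.
10 columns + 9 gutters: 10c + 9·22 = 2198.
10c = 2198 − 198 = 2000, so c = 200 px.
8-column span = 8·200 + 7·22 = 1754 px.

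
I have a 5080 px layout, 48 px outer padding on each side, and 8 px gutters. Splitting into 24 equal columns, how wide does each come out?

Subtract both margins: 5080 − 2·48 = 4984 px.
24 columns + 23 gutters: 24c + 23·8 = 4984.
24c = 4984 − 184 = 4800, so c = 200 px.

200 px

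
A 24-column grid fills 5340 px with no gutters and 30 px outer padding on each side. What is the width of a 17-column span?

3740 px

Content width = 5340 − 2·30 = 5280 px.
24c = 5280 → c = 220 px.
With no gutters, 17 columns span 17·220 = 3740 px.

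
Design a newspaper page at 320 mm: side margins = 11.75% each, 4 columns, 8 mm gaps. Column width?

55.2 mm

Each margin = 11.75% of 320 = 37.6 mm; content = 320 − 2·37.6 = 244.8 mm.
4 columns + 3 gaps: 4c + 3·8 = 244.8.
4c = 244.8 − 24 = 220.8, so c = 55.2 mm.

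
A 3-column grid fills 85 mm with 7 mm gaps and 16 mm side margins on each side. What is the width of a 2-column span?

33 mm

Take off 32 mm of margins, leaving 53 mm.
3c + 2·7 = 53 → 3c = 39 → c = 13 mm.
Span of 2: 2·13 + 1·7 = 26 + 7 = 33 mm.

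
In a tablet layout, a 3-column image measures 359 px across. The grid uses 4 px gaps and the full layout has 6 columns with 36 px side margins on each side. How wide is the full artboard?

359 − 2·4 = 351; ÷3 gives c = 117 px.
Total width: 2·36 + 6·117 + 5·4 = 794 px.

794 px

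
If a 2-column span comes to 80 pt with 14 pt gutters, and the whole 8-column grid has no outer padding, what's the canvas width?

2c + 1·14 = 80 → 2c = 66 → c = 33 pt.
Total width: 8·33 + 7·14 = 362 pt.

362 pt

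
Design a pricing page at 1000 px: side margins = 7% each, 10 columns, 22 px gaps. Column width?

66.2 px

Each margin = 7% of 1000 = 70 px; content = 1000 − 2·70 = 860 px.
10c + 9·22 = 860 → 10c = 662 → c = 66.2 px.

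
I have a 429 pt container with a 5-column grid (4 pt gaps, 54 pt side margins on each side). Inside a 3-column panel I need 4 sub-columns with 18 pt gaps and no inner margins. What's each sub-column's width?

Take off 108 pt of margins, leaving 321 pt.
5c + 4·4 = 321 → 5c = 305 → c = 61 pt.
Span of 3: 3·61 + 2·4 = 183 + 8 = 191 pt.
Subtracting 3 gaps of 18 leaves 137 for 4 columns, so d = 34.25 pt.

34.25 pt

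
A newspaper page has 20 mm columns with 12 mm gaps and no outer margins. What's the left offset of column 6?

160 mm

Before column 6: 5 columns + 5 gaps.
Offset = 5·(20 + 12) = 5·32 = 160 mm.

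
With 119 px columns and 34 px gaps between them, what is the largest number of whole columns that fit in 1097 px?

Each extra column adds 119 + 34 = 153 px.
(1097 + 34) / 153 = 7.39, so 7 columns fit.

7 columns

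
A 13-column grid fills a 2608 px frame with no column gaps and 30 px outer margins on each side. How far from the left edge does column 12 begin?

2186 px

Inside the margins: 2608 − 60 = 2548 px.
With no column gaps, each column is 2548/13 = 196 px.
Each column+gutter stride is 196 px; 11 of them past the 30 px margin is 30 + 2156 = 2186 px.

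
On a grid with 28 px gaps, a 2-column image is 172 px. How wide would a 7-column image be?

672 px

Subtracting 1 gap of 28 leaves 144 for 2 columns, so c = 72 px.
7 columns plus 6 gaps: 504 + 168 = 672 px.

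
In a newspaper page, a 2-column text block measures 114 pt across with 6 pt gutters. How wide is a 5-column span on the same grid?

294 pt

2c + 1·6 = 114 → 2c = 108 → c = 54 pt.
5 columns plus 4 gutters: 270 + 24 = 294 pt.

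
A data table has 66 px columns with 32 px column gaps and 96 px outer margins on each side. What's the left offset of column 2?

194 px

Column 2 starts at margin + 1·(column + gutter) = 96 + 1·98 = 194 px.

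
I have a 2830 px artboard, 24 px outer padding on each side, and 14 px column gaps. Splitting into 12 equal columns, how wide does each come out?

219 px

Inside the margins: 2830 − 48 = 2782 px.
12c + 11·14 = 2782 → 12c = 2628 → c = 219 px.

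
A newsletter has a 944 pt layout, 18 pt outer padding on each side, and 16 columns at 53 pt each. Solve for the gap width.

4 pt

Content width = 944 − 2·18 = 908 pt.
16 columns take 16·53 = 848 pt; remaining 60 splits into 15 gaps.
g = 60 / 15 = 4 pt.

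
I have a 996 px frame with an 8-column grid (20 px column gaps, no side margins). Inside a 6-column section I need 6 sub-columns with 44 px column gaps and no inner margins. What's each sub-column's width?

87 px

996 − 7·20 = 856; ÷8 gives c = 107 px.
Span of 6: 6·107 + 5·20 = 642 + 100 = 742 px.
Subtracting 5 column gaps of 44 leaves 522 for 6 columns, so d = 87 px.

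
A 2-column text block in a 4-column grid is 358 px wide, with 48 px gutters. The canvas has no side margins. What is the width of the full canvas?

Subtracting 1 gutter of 48 leaves 310 for 2 columns, so c = 155 px.
Total width: 4·155 + 3·48 = 764 px.

764 px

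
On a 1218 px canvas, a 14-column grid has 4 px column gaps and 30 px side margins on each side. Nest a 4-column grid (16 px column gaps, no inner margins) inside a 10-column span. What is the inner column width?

Take off 60 px of margins, leaving 1158 px.
Subtracting 13 column gaps of 4 leaves 1106 for 14 columns, so c = 79 px.
10 columns plus 9 column gaps: 790 + 36 = 826 px.
Subtracting 3 column gaps of 16 leaves 778 for 4 columns, so d = 194.5 px.

194.5 px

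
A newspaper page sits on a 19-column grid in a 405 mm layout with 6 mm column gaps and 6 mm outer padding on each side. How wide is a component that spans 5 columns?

99 mm

Inside the margins: 405 − 12 = 393 mm.
19c + 18·6 = 393 → 19c = 285 → c = 15 mm.
5 columns plus 4 column gaps: 75 + 24 = 99 mm.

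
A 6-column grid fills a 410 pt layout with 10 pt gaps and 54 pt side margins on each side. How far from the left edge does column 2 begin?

Content = 410 − 2·54 = 302 pt.
6 columns + 5 gaps: 6c + 5·10 = 302.
6c = 302 − 50 = 252, so c = 42 pt.
Column 2 starts at margin + 1·(column + gutter) = 54 + 1·52 = 106 pt.

106 pt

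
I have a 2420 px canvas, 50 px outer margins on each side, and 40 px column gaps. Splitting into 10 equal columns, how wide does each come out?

196 px

Subtract both margins: 2420 − 2·50 = 2320 px.
Subtracting 9 column gaps of 40 leaves 1960 for 10 columns, so c = 196 px.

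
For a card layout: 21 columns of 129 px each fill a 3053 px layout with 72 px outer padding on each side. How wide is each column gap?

Content width = 3053 − 2·72 = 2909 px.
21·129 + 20g = 2909 → 20g = 200 → g = 10 px.

10 px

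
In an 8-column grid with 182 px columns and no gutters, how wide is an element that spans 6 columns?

1092 px

With no gutters, 6 columns span 6·182 = 1092 px.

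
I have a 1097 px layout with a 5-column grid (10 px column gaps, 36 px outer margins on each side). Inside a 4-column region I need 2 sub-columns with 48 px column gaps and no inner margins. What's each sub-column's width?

Take off 72 px of margins, leaving 1025 px.
Subtracting 4 column gaps of 10 leaves 985 for 5 columns, so c = 197 px.
4 columns plus 3 column gaps: 788 + 30 = 818 px.
818 − 1·48 = 770; ÷2 gives d = 385 px.

385 px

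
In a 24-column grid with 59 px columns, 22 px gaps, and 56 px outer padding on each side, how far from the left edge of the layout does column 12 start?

947 px

Column 12 starts at margin + 11·(column + gutter) = 56 + 11·81 = 947 px.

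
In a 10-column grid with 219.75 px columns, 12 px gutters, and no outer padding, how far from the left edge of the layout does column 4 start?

695.25 px

No margin, so column 4 starts at 3·(column + gutter) = 3·231.75 = 695.25 px.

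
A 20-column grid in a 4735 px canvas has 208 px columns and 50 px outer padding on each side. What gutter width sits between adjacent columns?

Subtract both margins: 4735 − 2·50 = 4635 px.
Columns use 4160 px, leaving 475 px across 19 gutters = 25 px each.

25 px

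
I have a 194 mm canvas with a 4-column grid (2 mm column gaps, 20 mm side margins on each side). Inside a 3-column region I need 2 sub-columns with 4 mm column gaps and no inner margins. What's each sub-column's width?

Inside the margins: 194 − 40 = 154 mm.
154 − 3·2 = 148; ÷4 gives c = 37 mm.
3-column span = 3·37 + 2·2 = 115 mm.
2 columns + 1 column gap: 2d + 1·4 = 115.
2d = 115 − 4 = 111, so d = 55.5 mm.

55.5 mm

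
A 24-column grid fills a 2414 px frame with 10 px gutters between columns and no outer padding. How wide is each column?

91 px

Subtracting 23 gutters of 10 leaves 2184 for 24 columns, so c = 91 px.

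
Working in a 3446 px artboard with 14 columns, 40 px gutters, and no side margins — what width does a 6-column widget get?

14 columns + 13 gutters: 14c + 13·40 = 3446.
14c = 3446 − 520 = 2926, so c = 209 px.
6 columns plus 5 gutters: 1254 + 200 = 1454 px.

1454 px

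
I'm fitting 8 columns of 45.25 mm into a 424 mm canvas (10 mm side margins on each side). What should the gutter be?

Inside the margins: 424 − 20 = 404 mm.
Columns use 362 mm, leaving 42 mm across 7 gutters = 6 mm each.

6 mm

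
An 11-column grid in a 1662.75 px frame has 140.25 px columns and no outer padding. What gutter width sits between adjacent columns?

12 px

Columns use 1542.75 px, leaving 120 px across 10 gutters = 12 px each.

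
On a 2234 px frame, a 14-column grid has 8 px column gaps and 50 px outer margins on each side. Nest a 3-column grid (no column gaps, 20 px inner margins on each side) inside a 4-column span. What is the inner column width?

188 px

Outer content = 2234 − 2·50 = 2134 px.
14 columns + 13 column gaps: 14c + 13·8 = 2134.
14c = 2134 − 104 = 2030, so c = 145 px.
4-column span = 4·145 + 3·8 = 604 px.
Inner content = 604 − 2·20 = 564 px.
564 / 3 = 188 px per column.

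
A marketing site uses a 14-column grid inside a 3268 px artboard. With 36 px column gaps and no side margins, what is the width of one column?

14 columns + 13 column gaps: 14c + 13·36 = 3268.
14c = 3268 − 468 = 2800, so c = 200 px.

200 px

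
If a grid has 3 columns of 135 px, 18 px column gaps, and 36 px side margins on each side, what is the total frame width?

513 px

Frame = 2·36 + 3·135 + 2·18 = 72 + 405 + 36 = 513 px.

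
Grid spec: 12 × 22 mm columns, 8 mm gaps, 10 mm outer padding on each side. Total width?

372 mm

Canvas = 2·10 + 12·22 + 11·8 = 20 + 264 + 88 = 372 mm.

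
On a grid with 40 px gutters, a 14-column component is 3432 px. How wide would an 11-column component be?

14 columns + 13 gutters: 14c + 13·40 = 3432.
14c = 3432 − 520 = 2912, so c = 208 px.
11-column span = 11·208 + 10·40 = 2688 px.

2688 px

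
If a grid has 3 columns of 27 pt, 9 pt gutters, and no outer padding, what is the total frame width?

Summing: 81 + 18 = 99 pt.

99 pt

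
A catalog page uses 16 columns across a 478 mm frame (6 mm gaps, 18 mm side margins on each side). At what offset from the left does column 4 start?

102 mm

Take off 36 mm of margins, leaving 442 mm.
Subtracting 15 gaps of 6 leaves 352 for 16 columns, so c = 22 mm.
Column 4 starts at margin + 3·(column + gutter) = 18 + 3·28 = 102 mm.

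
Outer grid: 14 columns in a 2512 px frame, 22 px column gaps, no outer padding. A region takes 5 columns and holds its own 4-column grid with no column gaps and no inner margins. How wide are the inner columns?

2512 − 13·22 = 2226; ÷14 gives c = 159 px.
5-column span = 5·159 + 4·22 = 883 px.
With no column gaps, each column is 883/4 = 220.75 px.

220.75 px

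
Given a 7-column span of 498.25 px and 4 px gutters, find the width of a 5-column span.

354.75 px

Subtracting 6 gutters of 4 leaves 474.25 for 7 columns, so c = 67.75 px.
Span of 5: 5·67.75 + 4·4 = 338.75 + 16 = 354.75 px.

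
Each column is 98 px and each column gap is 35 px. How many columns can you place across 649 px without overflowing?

5 columns: 5·98 + 4·35 = 630 px ≤ 649.
6 columns: 763 px > 649. So 5.

5 columns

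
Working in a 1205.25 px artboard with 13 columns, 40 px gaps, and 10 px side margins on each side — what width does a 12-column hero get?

1091 px

Subtract both margins: 1205.25 − 2·10 = 1185.25 px.
13c + 12·40 = 1185.25 → 13c = 705.25 → c = 54.25 px.
12-column span = 12·54.25 + 11·40 = 1091 px.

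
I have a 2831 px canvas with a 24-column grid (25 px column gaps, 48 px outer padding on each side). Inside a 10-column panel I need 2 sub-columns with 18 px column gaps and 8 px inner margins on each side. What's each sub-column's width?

545.5 px

Take off 96 px of margins, leaving 2735 px.
Subtracting 23 column gaps of 25 leaves 2160 for 24 columns, so c = 90 px.
10-column span = 10·90 + 9·25 = 1125 px.
Inner content = 1125 − 2·8 = 1109 px.
2 columns + 1 column gap: 2d + 1·18 = 1109.
2d = 1109 − 18 = 1091, so d = 545.5 px.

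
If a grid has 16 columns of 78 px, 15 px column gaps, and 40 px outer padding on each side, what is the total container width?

Total width: 2·40 + 16·78 + 15·15 = 1553 px.

1553 px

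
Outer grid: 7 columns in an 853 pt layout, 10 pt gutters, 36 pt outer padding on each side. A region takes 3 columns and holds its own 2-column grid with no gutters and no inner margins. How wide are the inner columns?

164.5 pt

Subtract both margins: 853 − 2·36 = 781 pt.
Subtracting 6 gutters of 10 leaves 721 for 7 columns, so c = 103 pt.
3 columns plus 2 gutters: 309 + 20 = 329 pt.
2d = 329 → d = 164.5 pt.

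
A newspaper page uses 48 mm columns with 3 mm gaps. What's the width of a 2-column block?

99 mm

2-column span = 2·48 + 1·3 = 99 mm.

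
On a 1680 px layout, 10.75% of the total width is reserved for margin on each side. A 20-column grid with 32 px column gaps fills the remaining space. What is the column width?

35.54 px

Each margin = 10.75% of 1680 = 180.6 px; content = 1680 − 2·180.6 = 1318.8 px.
20c + 19·32 = 1318.8 → 20c = 710.8 → c = 35.54 px.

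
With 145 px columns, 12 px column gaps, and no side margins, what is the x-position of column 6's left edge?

Each column+gutter stride is 157 px; with no margin, 5 of them is 785 px.

785 px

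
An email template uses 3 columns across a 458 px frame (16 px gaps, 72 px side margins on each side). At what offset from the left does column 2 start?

Take off 144 px of margins, leaving 314 px.
3 columns + 2 gaps: 3c + 2·16 = 314.
3c = 314 − 32 = 282, so c = 94 px.
Each column+gutter stride is 110 px; 1 of them past the 72 px margin is 72 + 110 = 182 px.

182 px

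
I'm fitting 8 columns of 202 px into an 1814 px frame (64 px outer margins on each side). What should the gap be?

Subtract both margins: 1814 − 2·64 = 1686 px.
8 columns take 8·202 = 1616 px; remaining 70 splits into 7 gaps.
g = 70 / 7 = 10 px.

10 px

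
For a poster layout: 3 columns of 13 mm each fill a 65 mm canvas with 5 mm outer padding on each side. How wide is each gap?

8 mm

Content width = 65 − 2·5 = 55 mm.
3 columns take 3·13 = 39 mm; remaining 16 splits into 2 gaps.
g = 16 / 2 = 8 mm.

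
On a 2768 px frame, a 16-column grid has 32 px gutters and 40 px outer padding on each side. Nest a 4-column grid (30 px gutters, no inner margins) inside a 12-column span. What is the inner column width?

479.5 px

Inside the margins: 2768 − 80 = 2688 px.
16 columns + 15 gutters: 16c + 15·32 = 2688.
16c = 2688 − 480 = 2208, so c = 138 px.
12 columns plus 11 gutters: 1656 + 352 = 2008 px.
4d + 3·30 = 2008 → 4d = 1918 → d = 479.5 px.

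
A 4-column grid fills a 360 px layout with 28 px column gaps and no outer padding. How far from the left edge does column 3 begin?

4 columns + 3 column gaps: 4c + 3·28 = 360.
4c = 360 − 84 = 276, so c = 69 px.
No margin, so column 3 starts at 2·(column + gutter) = 2·97 = 194 px.

194 px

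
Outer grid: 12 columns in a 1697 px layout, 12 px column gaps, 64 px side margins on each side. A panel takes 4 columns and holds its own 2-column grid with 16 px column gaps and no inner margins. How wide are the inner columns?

249.5 px

Subtract both margins: 1697 − 2·64 = 1569 px.
Subtracting 11 column gaps of 12 leaves 1437 for 12 columns, so c = 119.75 px.
4 columns plus 3 column gaps: 479 + 36 = 515 px.
2 columns + 1 column gap: 2d + 1·16 = 515.
2d = 515 − 16 = 499, so d = 249.5 px.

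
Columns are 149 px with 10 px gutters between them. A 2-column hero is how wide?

308 px

2-column span = 2·149 + 1·10 = 308 px.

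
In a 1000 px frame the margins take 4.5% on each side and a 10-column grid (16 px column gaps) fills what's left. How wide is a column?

76.6 px

Each margin = 4.5% of 1000 = 45 px; content = 1000 − 2·45 = 910 px.
910 − 9·16 = 766; ÷10 gives c = 76.6 px.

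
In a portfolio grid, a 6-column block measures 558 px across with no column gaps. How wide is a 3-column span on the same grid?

279 px

558 / 6 = 93 px per column.
3-column span = 3·93 = 279 px.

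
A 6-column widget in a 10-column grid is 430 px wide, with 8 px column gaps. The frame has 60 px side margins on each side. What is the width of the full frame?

842 px

6c + 5·8 = 430 → 6c = 390 → c = 65 px.
Total width: 2·60 + 10·65 + 9·8 = 842 px.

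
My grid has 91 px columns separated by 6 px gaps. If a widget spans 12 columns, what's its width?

12-column span = 12·91 + 11·6 = 1158 px.

1158 px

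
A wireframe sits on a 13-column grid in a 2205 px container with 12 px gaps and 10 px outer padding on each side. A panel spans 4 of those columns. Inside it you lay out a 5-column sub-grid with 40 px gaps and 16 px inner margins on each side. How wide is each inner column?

Outer content = 2205 − 2·10 = 2185 px.
Subtracting 12 gaps of 12 leaves 2041 for 13 columns, so c = 157 px.
Span of 4: 4·157 + 3·12 = 628 + 36 = 664 px.
Inner content = 664 − 2·16 = 632 px.
5d + 4·40 = 632 → 5d = 472 → d = 94.4 px.

94.4 px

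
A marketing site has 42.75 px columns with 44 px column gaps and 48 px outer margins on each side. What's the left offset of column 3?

221.5 px

Each column+gutter stride is 86.75 px; 2 of them past the 48 px margin is 48 + 173.5 = 221.5 px.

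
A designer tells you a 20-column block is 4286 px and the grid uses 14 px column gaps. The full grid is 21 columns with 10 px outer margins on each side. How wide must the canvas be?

4286 − 19·14 = 4020; ÷20 gives c = 201 px.
Total width: 2·10 + 21·201 + 20·14 = 4521 px.

4521 px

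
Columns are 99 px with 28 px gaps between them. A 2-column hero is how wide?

226 px

Span of 2: 2·99 + 1·28 = 198 + 28 = 226 px.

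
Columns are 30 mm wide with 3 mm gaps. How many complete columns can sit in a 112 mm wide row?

Each extra column adds 30 + 3 = 33 mm.
(112 + 3) / 33 = 3.48, so 3 columns fit.

3 columns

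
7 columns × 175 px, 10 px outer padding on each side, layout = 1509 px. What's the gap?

Inside the margins: 1509 − 20 = 1489 px.
7 columns take 7·175 = 1225 px; remaining 264 splits into 6 gaps.
g = 264 / 6 = 44 px.

44 px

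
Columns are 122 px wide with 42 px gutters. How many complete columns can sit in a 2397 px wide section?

14 columns: 14·122 + 13·42 = 2254 px ≤ 2397.
15 columns: 2418 px > 2397. So 14.

14 columns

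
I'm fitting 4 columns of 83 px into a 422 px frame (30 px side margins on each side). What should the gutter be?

10 px

Take off 60 px of margins, leaving 362 px.
4 columns take 4·83 = 332 px; remaining 30 splits into 3 gutters.
g = 30 / 3 = 10 px.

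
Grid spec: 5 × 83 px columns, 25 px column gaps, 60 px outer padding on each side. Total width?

Adding margins, columns and gutters: 120 + 415 + 100 = 635 px.

635 px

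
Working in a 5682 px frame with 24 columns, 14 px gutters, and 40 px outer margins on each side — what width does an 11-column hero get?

2560 px

Content width = 5682 − 2·40 = 5602 px.
Subtracting 23 gutters of 14 leaves 5280 for 24 columns, so c = 220 px.
Span of 11: 11·220 + 10·14 = 2420 + 140 = 2560 px.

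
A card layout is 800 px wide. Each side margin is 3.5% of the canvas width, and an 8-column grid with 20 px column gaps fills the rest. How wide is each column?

75.5 px

Margins: 3.5% × 800 = 28 px each, so content = 800 − 56 = 744 px.
744 − 7·20 = 604; ÷8 gives c = 75.5 px.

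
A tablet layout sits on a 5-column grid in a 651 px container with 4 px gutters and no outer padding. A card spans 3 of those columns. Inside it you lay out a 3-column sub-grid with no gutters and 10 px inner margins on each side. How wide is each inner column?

123 px

651 − 4·4 = 635; ÷5 gives c = 127 px.
Span of 3: 3·127 + 2·4 = 381 + 8 = 389 px.
Inner content = 389 − 2·10 = 369 px.
With no gutters, each column is 369/3 = 123 px.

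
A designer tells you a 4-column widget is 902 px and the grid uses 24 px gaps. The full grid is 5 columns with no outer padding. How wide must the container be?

1133.5 px

4c + 3·24 = 902 → 4c = 830 → c = 207.5 px.
Summing: 1037.5 + 96 = 1133.5 px.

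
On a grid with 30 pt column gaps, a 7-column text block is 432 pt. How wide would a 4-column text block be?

234 pt

7 columns + 6 column gaps: 7c + 6·30 = 432.
7c = 432 − 180 = 252, so c = 36 pt.
4 columns plus 3 column gaps: 144 + 90 = 234 pt.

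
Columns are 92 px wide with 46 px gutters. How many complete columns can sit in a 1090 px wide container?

k columns need k·92 + (k−1)·46 = k·138 − 46.
k·138 − 46 ≤ 1090 → k ≤ 1136 / 138 ≈ 8.23, so k = 8.

8 columns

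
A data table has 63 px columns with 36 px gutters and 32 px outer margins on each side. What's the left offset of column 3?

230 px

Before column 3: the margin + 2 columns + 2 gutters.
Offset = 32 + 2·(63 + 36) = 32 + 198 = 230 px.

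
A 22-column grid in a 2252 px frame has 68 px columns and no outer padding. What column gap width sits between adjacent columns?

36 px

22·68 + 21g = 2252 → 21g = 756 → g = 36 px.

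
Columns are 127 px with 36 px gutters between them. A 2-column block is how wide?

Span of 2: 2·127 + 1·36 = 254 + 36 = 290 px.

290 px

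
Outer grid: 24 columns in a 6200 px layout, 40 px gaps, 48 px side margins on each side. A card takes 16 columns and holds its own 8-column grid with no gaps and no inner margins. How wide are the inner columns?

507 px

Take off 96 px of margins, leaving 6104 px.
24c + 23·40 = 6104 → 24c = 5184 → c = 216 px.
16 columns plus 15 gaps: 3456 + 600 = 4056 px.
4056 / 8 = 507 px per column.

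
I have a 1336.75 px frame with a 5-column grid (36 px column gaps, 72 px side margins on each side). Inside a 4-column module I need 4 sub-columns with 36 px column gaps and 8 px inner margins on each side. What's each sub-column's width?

Outer content = 1336.75 − 2·72 = 1192.75 px.
Subtracting 4 column gaps of 36 leaves 1048.75 for 5 columns, so c = 209.75 px.
4-column span = 4·209.75 + 3·36 = 947 px.
Inner content = 947 − 2·8 = 931 px.
Subtracting 3 column gaps of 36 leaves 823 for 4 columns, so d = 205.75 px.

205.75 px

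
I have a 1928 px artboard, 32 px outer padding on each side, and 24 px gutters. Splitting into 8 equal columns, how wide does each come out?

212 px

Take off 64 px of margins, leaving 1864 px.
Subtracting 7 gutters of 24 leaves 1696 for 8 columns, so c = 212 px.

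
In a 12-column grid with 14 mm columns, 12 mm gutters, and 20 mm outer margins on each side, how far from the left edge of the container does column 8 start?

Each column+gutter stride is 26 mm; 7 of them past the 20 mm margin is 20 + 182 = 202 mm.

202 mm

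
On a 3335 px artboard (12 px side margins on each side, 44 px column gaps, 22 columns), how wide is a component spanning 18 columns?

Content width = 3335 − 2·12 = 3311 px.
3311 − 21·44 = 2387; ÷22 gives c = 108.5 px.
18-column span = 18·108.5 + 17·44 = 2701 px.

2701 px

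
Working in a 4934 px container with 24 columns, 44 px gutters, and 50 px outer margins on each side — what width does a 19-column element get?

Inside the margins: 4934 − 100 = 4834 px.
Subtracting 23 gutters of 44 leaves 3822 for 24 columns, so c = 159.25 px.
19 columns plus 18 gutters: 3025.75 + 792 = 3817.75 px.

3817.75 px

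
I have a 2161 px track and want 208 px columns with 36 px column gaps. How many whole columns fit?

9 columns

Each extra column adds 208 + 36 = 244 px.
(2161 + 36) / 244 = 9.00, so 9 columns fit.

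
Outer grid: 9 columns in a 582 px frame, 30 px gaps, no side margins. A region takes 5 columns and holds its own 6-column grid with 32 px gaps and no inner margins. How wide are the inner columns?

25 px

582 − 8·30 = 342; ÷9 gives c = 38 px.
5 columns plus 4 gaps: 190 + 120 = 310 px.
6d + 5·32 = 310 → 6d = 150 → d = 25 px.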